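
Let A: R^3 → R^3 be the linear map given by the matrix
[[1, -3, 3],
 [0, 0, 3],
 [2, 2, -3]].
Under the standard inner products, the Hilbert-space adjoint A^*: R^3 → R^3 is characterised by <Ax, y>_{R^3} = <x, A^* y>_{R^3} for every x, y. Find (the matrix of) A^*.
A^* = A^T =
[[1, 0, 2],
 [-3, 0, 2],
 [3, 3, -3]]

For real matrices with standard dot products, the defining identity <Ax, y> = <x, A^* y> gives (Ax)^T y = x^T (A^*) y, i.e. x^T A^T y = x^T (A^*) y. Since this holds for all x, y, we must have A^* = A^T. Therefore
A^* =
[[1, 0, 2],
 [-3, 0, 2],
 [3, 3, -3]].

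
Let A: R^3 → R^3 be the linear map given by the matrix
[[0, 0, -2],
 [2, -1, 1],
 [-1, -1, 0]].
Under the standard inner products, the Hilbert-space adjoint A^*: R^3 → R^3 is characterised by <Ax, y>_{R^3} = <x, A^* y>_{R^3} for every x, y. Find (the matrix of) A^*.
A^* = A^T =
[[0, 2, -1],
 [0, -1, -1],
 [-2, 1, 0]]

For real matrices with standard dot products, the defining identity <Ax, y> = <x, A^* y> gives (Ax)^T y = x^T (A^*) y, i.e. x^T A^T y = x^T (A^*) y. Since this holds for all x, y, we must have A^* = A^T. Therefore
A^* =
[[0, 2, -1],
 [0, -1, -1],
 [-2, 1, 0]].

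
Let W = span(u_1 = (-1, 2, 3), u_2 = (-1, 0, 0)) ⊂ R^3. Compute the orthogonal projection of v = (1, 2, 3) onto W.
proj_W(v) = (1, 2, 3)

Set up U = [u_1 | ... | u_2] ∈ R^(3×2). The projector onto W = col(U) is P = U (U^T U)^(-1) U^T.
Compute U^T U =
  [14, 1]
  [1, 1],
and U^T v = (12, -1).
Solve U^T U · c = U^T v for the coefficients: c = (1, -2). The projection is proj_W(v) = U c.
Check: (v - proj_W(v)) · u_1 = 0  (should be 0).
Check: (v - proj_W(v)) · u_2 = 0  (should be 0).
Result: proj_W(v) = (1, 2, 3).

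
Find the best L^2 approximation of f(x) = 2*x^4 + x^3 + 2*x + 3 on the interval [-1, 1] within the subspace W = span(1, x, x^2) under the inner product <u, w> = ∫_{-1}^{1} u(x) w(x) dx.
g(x) = 12*x^2/7 + 13*x/5 + 99/35

The best approximation g ∈ W is the orthogonal projection of f onto W. Writing g = a_0 + a_1 x + a_2 x^2, the coefficients solve the normal equations G · a = b where
  G_{ij} = <φ_i, φ_j> and b_i = <f, φ_i>, with φ_0 = 1, φ_1 = x, φ_2 = x^2.
G =
  [2, 0, 2/3]
  [0, 2/3, 0]
  [2/3, 0, 2/5],
b = (34/5, 26/15, 18/7).
Solving gives a_0 = 99/35, a_1 = 13/5, a_2 = 12/7, so
  g(x) = 12*x^2/7 + 13*x/5 + 99/35.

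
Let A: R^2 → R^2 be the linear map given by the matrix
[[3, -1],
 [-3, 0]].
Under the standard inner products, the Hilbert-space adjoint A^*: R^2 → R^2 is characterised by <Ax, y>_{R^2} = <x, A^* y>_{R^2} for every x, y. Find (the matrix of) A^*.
A^* = A^T =
[[3, -3],
 [-1, 0]]

For real matrices with standard dot products, the defining identity <Ax, y> = <x, A^* y> gives (Ax)^T y = x^T (A^*) y, i.e. x^T A^T y = x^T (A^*) y. Since this holds for all x, y, we must have A^* = A^T. Therefore
A^* =
[[3, -3],
 [-1, 0]].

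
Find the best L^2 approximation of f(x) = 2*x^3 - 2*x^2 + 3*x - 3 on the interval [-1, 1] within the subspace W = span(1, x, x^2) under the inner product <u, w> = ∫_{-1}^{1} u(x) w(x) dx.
g(x) = -2*x^2 + 21*x/5 - 3

The best approximation g ∈ W is the orthogonal projection of f onto W. Writing g = a_0 + a_1 x + a_2 x^2, the coefficients solve the normal equations G · a = b where
  G_{ij} = <φ_i, φ_j> and b_i = <f, φ_i>, with φ_0 = 1, φ_1 = x, φ_2 = x^2.
G =
  [2, 0, 2/3]
  [0, 2/3, 0]
  [2/3, 0, 2/5],
b = (-22/3, 14/5, -14/5).
Solving gives a_0 = -3, a_1 = 21/5, a_2 = -2, so
  g(x) = -2*x^2 + 21*x/5 - 3.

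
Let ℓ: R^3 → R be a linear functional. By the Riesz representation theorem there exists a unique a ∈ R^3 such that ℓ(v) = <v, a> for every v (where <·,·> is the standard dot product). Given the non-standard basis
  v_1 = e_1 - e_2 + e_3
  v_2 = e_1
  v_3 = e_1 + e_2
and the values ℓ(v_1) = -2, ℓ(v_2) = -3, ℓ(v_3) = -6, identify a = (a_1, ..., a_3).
a = (-3, -3, -2)

Write a = (a_1, ..., a_3) in the standard basis. For each basis vector v_i, ℓ(v_i) = <v_i, a> is a linear equation in the a_j's. Collect the n equations into a matrix system V a = ℓ, where row i of V is v_i (expressed in the standard basis). Since V is invertible (lower-triangular with 1s on the diagonal, up to permutation), solve by back-substitution:
  V =
[[1, -1, 1],
 [1, 0, 0],
 [1, 1, 0]]
  V a = (-2, -3, -6)
Solving gives a = (-3, -3, -2).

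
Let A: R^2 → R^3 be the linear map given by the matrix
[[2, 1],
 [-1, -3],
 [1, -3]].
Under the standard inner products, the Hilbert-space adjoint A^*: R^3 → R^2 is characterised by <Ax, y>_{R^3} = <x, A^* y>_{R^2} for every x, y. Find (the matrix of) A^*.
A^* = A^T =
[[2, -1, 1],
 [1, -3, -3]]

For real matrices with standard dot products, the defining identity <Ax, y> = <x, A^* y> gives (Ax)^T y = x^T (A^*) y, i.e. x^T A^T y = x^T (A^*) y. Since this holds for all x, y, we must have A^* = A^T. Therefore
A^* =
[[2, -1, 1],
 [1, -3, -3]].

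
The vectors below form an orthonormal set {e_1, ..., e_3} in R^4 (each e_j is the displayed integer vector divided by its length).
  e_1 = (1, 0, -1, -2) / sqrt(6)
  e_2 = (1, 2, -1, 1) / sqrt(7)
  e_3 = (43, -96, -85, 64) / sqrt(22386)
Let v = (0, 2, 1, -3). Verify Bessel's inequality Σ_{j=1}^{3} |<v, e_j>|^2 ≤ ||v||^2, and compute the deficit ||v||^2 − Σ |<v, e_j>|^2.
Σ |<v, e_j>|^2 = 7458/533; ||v||^2 = 14; deficit = 4/533

Write each e_j = u_j / sqrt(<u_j, u_j>) where u_j is the displayed integer vector. Then <v, e_j> = <v, u_j> / sqrt(<u_j, u_j>), so |<v, e_j>|^2 = <v, u_j>^2 / <u_j, u_j>.
Coefficients: <v, e_1> = 5/sqrt(6), <v, e_2> = 0/sqrt(7), <v, e_3> = -469/sqrt(22386).
Square and sum: Σ |<v, e_j>|^2 = 7458/533.
Compute ||v||^2 = v·v = 14.
Deficit = 14 − 7458/533 = 4/533 ≥ 0, confirming Bessel's inequality. (The deficit equals ||v − Σ <v,e_j> e_j||^2, the squared distance from v to span{e_j}.)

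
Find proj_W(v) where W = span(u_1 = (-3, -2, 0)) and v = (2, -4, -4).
proj_W(v) = (-6/13, -4/13, 0)

Set up U = [u_1 | ... | u_1] ∈ R^(3×1). The projector onto W = col(U) is P = U (U^T U)^(-1) U^T.
Compute U^T U =
  [13],
and U^T v = (2).
Solve U^T U · c = U^T v for the coefficients: c = (2/13). The projection is proj_W(v) = U c.
Check: (v - proj_W(v)) · u_1 = 0  (should be 0).
Result: proj_W(v) = (-6/13, -4/13, 0).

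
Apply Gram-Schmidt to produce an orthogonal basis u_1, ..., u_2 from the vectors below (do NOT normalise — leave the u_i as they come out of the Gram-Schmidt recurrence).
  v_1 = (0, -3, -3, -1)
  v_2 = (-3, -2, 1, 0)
Orthogonal basis:
  u_1 = (0, -3, -3, -1)
  u_2 = (-3, -29/19, 28/19, 3/19)

Apply the Gram-Schmidt recurrence
  u_1 = v_1
  u_i = v_i − Σ_{j<i} ((v_i · u_j) / (u_j · u_j)) · u_j.

Step by step this gives:
  u_1 = (0, -3, -3, -1)
  u_2 = (-3, -29/19, 28/19, 3/19)

Orthogonality check:
  u_2 · u_1 = 0 (should be 0)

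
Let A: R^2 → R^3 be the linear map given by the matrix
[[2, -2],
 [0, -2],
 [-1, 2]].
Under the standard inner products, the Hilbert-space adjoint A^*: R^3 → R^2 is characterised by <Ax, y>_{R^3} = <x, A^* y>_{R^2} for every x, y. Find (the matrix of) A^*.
A^* = A^T =
[[2, 0, -1],
 [-2, -2, 2]]

For real matrices with standard dot products, the defining identity <Ax, y> = <x, A^* y> gives (Ax)^T y = x^T (A^*) y, i.e. x^T A^T y = x^T (A^*) y. Since this holds for all x, y, we must have A^* = A^T. Therefore
A^* =
[[2, 0, -1],
 [-2, -2, 2]].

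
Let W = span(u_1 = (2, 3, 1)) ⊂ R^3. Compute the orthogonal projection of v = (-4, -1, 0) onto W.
proj_W(v) = (-11/7, -33/14, -11/14)

Set up U = [u_1 | ... | u_1] ∈ R^(3×1). The projector onto W = col(U) is P = U (U^T U)^(-1) U^T.
Compute U^T U =
  [14],
and U^T v = (-11).
Solve U^T U · c = U^T v for the coefficients: c = (-11/14). The projection is proj_W(v) = U c.
Check: (v - proj_W(v)) · u_1 = 0  (should be 0).
Result: proj_W(v) = (-11/7, -33/14, -11/14).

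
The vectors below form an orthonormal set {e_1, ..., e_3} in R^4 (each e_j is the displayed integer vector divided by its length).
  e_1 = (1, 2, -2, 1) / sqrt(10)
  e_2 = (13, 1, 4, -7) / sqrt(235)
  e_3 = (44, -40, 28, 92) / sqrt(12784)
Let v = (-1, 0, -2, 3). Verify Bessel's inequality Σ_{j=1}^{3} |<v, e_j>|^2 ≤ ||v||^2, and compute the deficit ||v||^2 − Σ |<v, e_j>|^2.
Σ |<v, e_j>|^2 = 230/17; ||v||^2 = 14; deficit = 8/17

Write each e_j = u_j / sqrt(<u_j, u_j>) where u_j is the displayed integer vector. Then <v, e_j> = <v, u_j> / sqrt(<u_j, u_j>), so |<v, e_j>|^2 = <v, u_j>^2 / <u_j, u_j>.
Coefficients: <v, e_1> = 6/sqrt(10), <v, e_2> = -42/sqrt(235), <v, e_3> = 176/sqrt(12784).
Square and sum: Σ |<v, e_j>|^2 = 230/17.
Compute ||v||^2 = v·v = 14.
Deficit = 14 − 230/17 = 8/17 ≥ 0, confirming Bessel's inequality. (The deficit equals ||v − Σ <v,e_j> e_j||^2, the squared distance from v to span{e_j}.)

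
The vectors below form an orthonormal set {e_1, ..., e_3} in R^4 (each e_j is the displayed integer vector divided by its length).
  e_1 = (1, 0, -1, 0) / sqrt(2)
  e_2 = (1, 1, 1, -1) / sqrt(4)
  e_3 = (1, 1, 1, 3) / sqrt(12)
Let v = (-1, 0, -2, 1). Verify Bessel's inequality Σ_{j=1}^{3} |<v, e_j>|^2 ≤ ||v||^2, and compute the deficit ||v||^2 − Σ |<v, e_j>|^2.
Σ |<v, e_j>|^2 = 9/2; ||v||^2 = 6; deficit = 3/2

Write each e_j = u_j / sqrt(<u_j, u_j>) where u_j is the displayed integer vector. Then <v, e_j> = <v, u_j> / sqrt(<u_j, u_j>), so |<v, e_j>|^2 = <v, u_j>^2 / <u_j, u_j>.
Coefficients: <v, e_1> = 1/sqrt(2), <v, e_2> = -4/sqrt(4), <v, e_3> = 0/sqrt(12).
Square and sum: Σ |<v, e_j>|^2 = 9/2.
Compute ||v||^2 = v·v = 6.
Deficit = 6 − 9/2 = 3/2 ≥ 0, confirming Bessel's inequality. (The deficit equals ||v − Σ <v,e_j> e_j||^2, the squared distance from v to span{e_j}.)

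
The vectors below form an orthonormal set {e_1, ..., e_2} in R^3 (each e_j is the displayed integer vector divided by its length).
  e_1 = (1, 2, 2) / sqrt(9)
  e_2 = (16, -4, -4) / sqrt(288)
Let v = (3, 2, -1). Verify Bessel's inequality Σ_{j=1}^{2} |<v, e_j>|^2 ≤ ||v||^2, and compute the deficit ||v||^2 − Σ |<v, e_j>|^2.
Σ |<v, e_j>|^2 = 19/2; ||v||^2 = 14; deficit = 9/2

Write each e_j = u_j / sqrt(<u_j, u_j>) where u_j is the displayed integer vector. Then <v, e_j> = <v, u_j> / sqrt(<u_j, u_j>), so |<v, e_j>|^2 = <v, u_j>^2 / <u_j, u_j>.
Coefficients: <v, e_1> = 5/sqrt(9), <v, e_2> = 44/sqrt(288).
Square and sum: Σ |<v, e_j>|^2 = 19/2.
Compute ||v||^2 = v·v = 14.
Deficit = 14 − 19/2 = 9/2 ≥ 0, confirming Bessel's inequality. (The deficit equals ||v − Σ <v,e_j> e_j||^2, the squared distance from v to span{e_j}.)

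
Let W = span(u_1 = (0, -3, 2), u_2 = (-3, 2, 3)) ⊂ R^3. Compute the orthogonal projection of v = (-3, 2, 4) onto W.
proj_W(v) = (-75/22, 259/143, 1063/286)

Set up U = [u_1 | ... | u_2] ∈ R^(3×2). The projector onto W = col(U) is P = U (U^T U)^(-1) U^T.
Compute U^T U =
  [13, 0]
  [0, 22],
and U^T v = (2, 25).
Solve U^T U · c = U^T v for the coefficients: c = (2/13, 25/22). The projection is proj_W(v) = U c.
Check: (v - proj_W(v)) · u_1 = 0  (should be 0).
Check: (v - proj_W(v)) · u_2 = 0  (should be 0).
Result: proj_W(v) = (-75/22, 259/143, 1063/286).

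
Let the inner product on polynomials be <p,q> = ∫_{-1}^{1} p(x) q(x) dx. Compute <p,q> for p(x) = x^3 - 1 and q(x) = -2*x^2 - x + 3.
<p,q> = -76/15

Expand the product: p(x)·q(x) = -2*x^5 - x^4 + 3*x^3 + 2*x^2 + x - 3.
∫_{-1}^{1} of each monomial x^k gives [2/(k+1) if k even, 0 if k odd]. Integrating term-by-term (or equivalently evaluating the antiderivative F(x) = -x^6/3 - x^5/5 + 3*x^4/4 + 2*x^3/3 + x^2/2 - 3*x at the endpoints):
  F(1) − F(−1) = -97/60 − (69/20) = -76/15.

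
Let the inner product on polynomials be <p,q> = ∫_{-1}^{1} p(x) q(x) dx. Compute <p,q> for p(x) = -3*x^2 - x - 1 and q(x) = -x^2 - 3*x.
<p,q> = 58/15

Expand the product: p(x)·q(x) = 3*x^4 + 10*x^3 + 4*x^2 + 3*x.
∫_{-1}^{1} of each monomial x^k gives [2/(k+1) if k even, 0 if k odd]. Integrating term-by-term (or equivalently evaluating the antiderivative F(x) = 3*x^5/5 + 5*x^4/2 + 4*x^3/3 + 3*x^2/2 at the endpoints):
  F(1) − F(−1) = 89/15 − (31/15) = 58/15.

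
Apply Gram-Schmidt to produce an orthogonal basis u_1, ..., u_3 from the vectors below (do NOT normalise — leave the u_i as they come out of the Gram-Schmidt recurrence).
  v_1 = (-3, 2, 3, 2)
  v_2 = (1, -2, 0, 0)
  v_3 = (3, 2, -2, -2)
Orthogonal basis:
  u_1 = (-3, 2, 3, 2)
  u_2 = (5/26, -19/13, 21/26, 7/13)
  u_3 = (128/81, 64/81, 28/27, 2/81)

Apply the Gram-Schmidt recurrence
  u_1 = v_1
  u_i = v_i − Σ_{j<i} ((v_i · u_j) / (u_j · u_j)) · u_j.

Step by step this gives:
  u_1 = (-3, 2, 3, 2)
  u_2 = (5/26, -19/13, 21/26, 7/13)
  u_3 = (128/81, 64/81, 28/27, 2/81)

Orthogonality check:
  u_2 · u_1 = 0 (should be 0)
  u_3 · u_1 = 0 (should be 0)
  u_3 · u_2 = 0 (should be 0)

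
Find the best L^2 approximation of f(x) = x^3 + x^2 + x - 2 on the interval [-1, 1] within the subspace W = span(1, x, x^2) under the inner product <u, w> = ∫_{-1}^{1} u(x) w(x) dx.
g(x) = x^2 + 8*x/5 - 2

The best approximation g ∈ W is the orthogonal projection of f onto W. Writing g = a_0 + a_1 x + a_2 x^2, the coefficients solve the normal equations G · a = b where
  G_{ij} = <φ_i, φ_j> and b_i = <f, φ_i>, with φ_0 = 1, φ_1 = x, φ_2 = x^2.
G =
  [2, 0, 2/3]
  [0, 2/3, 0]
  [2/3, 0, 2/5],
b = (-10/3, 16/15, -14/15).
Solving gives a_0 = -2, a_1 = 8/5, a_2 = 1, so
  g(x) = x^2 + 8*x/5 - 2.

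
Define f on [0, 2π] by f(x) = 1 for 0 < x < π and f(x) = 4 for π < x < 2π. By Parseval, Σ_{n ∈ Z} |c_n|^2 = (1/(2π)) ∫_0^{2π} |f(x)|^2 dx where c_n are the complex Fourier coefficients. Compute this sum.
Σ |c_n|^2 = 17/2

Parseval equates the L^2 energy of f (normalised by 1/(2π)) with the ℓ^2 sum of its Fourier coefficients: (1/(2π)) ∫_0^{2π} |f|^2 = Σ |c_n|^2.
Compute the left side: (1/(2π)) [∫_0^π 1^2 dx + ∫_π^{2π} 4^2 dx] = (1/(2π)) · (1π + 16π) = (1 + 16)/2 = 17/2.
So Σ_{n ∈ Z} |c_n|^2 = 17/2.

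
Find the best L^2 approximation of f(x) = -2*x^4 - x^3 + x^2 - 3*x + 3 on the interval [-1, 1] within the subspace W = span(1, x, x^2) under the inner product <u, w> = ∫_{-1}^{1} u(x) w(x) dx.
g(x) = -5*x^2/7 - 18*x/5 + 111/35

The best approximation g ∈ W is the orthogonal projection of f onto W. Writing g = a_0 + a_1 x + a_2 x^2, the coefficients solve the normal equations G · a = b where
  G_{ij} = <φ_i, φ_j> and b_i = <f, φ_i>, with φ_0 = 1, φ_1 = x, φ_2 = x^2.
G =
  [2, 0, 2/3]
  [0, 2/3, 0]
  [2/3, 0, 2/5],
b = (88/15, -12/5, 64/35).
Solving gives a_0 = 111/35, a_1 = -18/5, a_2 = -5/7, so
  g(x) = -5*x^2/7 - 18*x/5 + 111/35.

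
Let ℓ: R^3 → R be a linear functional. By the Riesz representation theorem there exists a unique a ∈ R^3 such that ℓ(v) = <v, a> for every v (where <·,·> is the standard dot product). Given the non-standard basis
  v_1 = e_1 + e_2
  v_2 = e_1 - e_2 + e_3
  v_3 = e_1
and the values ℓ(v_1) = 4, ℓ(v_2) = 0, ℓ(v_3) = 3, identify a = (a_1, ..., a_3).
a = (3, 1, -2)

Write a = (a_1, ..., a_3) in the standard basis. For each basis vector v_i, ℓ(v_i) = <v_i, a> is a linear equation in the a_j's. Collect the n equations into a matrix system V a = ℓ, where row i of V is v_i (expressed in the standard basis). Since V is invertible (lower-triangular with 1s on the diagonal, up to permutation), solve by back-substitution:
  V =
[[1, 1, 0],
 [1, -1, 1],
 [1, 0, 0]]
  V a = (4, 0, 3)
Solving gives a = (3, 1, -2).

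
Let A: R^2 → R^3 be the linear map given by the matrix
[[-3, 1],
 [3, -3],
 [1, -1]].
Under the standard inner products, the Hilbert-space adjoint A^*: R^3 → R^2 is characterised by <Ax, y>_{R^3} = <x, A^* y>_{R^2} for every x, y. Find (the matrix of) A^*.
A^* = A^T =
[[-3, 3, 1],
 [1, -3, -1]]

For real matrices with standard dot products, the defining identity <Ax, y> = <x, A^* y> gives (Ax)^T y = x^T (A^*) y, i.e. x^T A^T y = x^T (A^*) y. Since this holds for all x, y, we must have A^* = A^T. Therefore
A^* =
[[-3, 3, 1],
 [1, -3, -1]].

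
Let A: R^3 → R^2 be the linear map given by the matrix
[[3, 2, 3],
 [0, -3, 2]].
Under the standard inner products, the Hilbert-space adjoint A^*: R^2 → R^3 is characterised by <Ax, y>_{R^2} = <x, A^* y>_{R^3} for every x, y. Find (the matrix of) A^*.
A^* = A^T =
[[3, 0],
 [2, -3],
 [3, 2]]

For real matrices with standard dot products, the defining identity <Ax, y> = <x, A^* y> gives (Ax)^T y = x^T (A^*) y, i.e. x^T A^T y = x^T (A^*) y. Since this holds for all x, y, we must have A^* = A^T. Therefore
A^* =
[[3, 0],
 [2, -3],
 [3, 2]].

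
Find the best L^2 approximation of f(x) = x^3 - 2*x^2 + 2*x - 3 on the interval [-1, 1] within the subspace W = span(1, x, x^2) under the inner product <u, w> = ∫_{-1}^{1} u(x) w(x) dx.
g(x) = -2*x^2 + 13*x/5 - 3

The best approximation g ∈ W is the orthogonal projection of f onto W. Writing g = a_0 + a_1 x + a_2 x^2, the coefficients solve the normal equations G · a = b where
  G_{ij} = <φ_i, φ_j> and b_i = <f, φ_i>, with φ_0 = 1, φ_1 = x, φ_2 = x^2.
G =
  [2, 0, 2/3]
  [0, 2/3, 0]
  [2/3, 0, 2/5],
b = (-22/3, 26/15, -14/5).
Solving gives a_0 = -3, a_1 = 13/5, a_2 = -2, so
  g(x) = -2*x^2 + 13*x/5 - 3.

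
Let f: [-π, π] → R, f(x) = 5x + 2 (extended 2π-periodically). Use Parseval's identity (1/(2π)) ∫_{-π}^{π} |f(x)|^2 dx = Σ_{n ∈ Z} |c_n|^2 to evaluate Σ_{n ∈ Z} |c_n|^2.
Σ |c_n|^2 = 25π^2/3 + 4

Expand and integrate term by term over [-π, π]:
  ∫ (5x)^2 dx = 25·(2π^3/3); ∫ 2·5·(2)·x dx = 0 (odd integrand); ∫ 2^2 dx = 4·2π.
So (1/(2π)) ∫_{-π}^{π} (5x + 2)^2 dx = 25π^2/3 + 4 = 25π^2/3 + 4.
Parseval ⇒ Σ |c_n|^2 = 25π^2/3 + 4.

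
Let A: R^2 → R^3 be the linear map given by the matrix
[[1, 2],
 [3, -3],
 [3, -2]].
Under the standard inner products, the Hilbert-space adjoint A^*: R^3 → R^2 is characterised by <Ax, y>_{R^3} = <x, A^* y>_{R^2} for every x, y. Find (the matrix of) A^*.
A^* = A^T =
[[1, 3, 3],
 [2, -3, -2]]

For real matrices with standard dot products, the defining identity <Ax, y> = <x, A^* y> gives (Ax)^T y = x^T (A^*) y, i.e. x^T A^T y = x^T (A^*) y. Since this holds for all x, y, we must have A^* = A^T. Therefore
A^* =
[[1, 3, 3],
 [2, -3, -2]].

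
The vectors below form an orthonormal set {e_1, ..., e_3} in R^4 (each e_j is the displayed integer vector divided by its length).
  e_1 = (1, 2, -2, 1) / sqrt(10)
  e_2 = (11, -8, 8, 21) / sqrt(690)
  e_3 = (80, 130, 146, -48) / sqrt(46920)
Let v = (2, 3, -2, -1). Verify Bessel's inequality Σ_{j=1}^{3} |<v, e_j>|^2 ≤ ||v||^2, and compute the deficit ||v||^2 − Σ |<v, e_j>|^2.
Σ |<v, e_j>|^2 = 163/10; ||v||^2 = 18; deficit = 17/10

Write each e_j = u_j / sqrt(<u_j, u_j>) where u_j is the displayed integer vector. Then <v, e_j> = <v, u_j> / sqrt(<u_j, u_j>), so |<v, e_j>|^2 = <v, u_j>^2 / <u_j, u_j>.
Coefficients: <v, e_1> = 11/sqrt(10), <v, e_2> = -39/sqrt(690), <v, e_3> = 306/sqrt(46920).
Square and sum: Σ |<v, e_j>|^2 = 163/10.
Compute ||v||^2 = v·v = 18.
Deficit = 18 − 163/10 = 17/10 ≥ 0, confirming Bessel's inequality. (The deficit equals ||v − Σ <v,e_j> e_j||^2, the squared distance from v to span{e_j}.)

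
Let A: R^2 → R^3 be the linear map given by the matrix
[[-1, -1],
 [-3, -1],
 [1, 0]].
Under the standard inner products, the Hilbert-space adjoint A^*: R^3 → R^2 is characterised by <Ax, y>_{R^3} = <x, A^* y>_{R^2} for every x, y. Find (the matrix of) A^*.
A^* = A^T =
[[-1, -3, 1],
 [-1, -1, 0]]

For real matrices with standard dot products, the defining identity <Ax, y> = <x, A^* y> gives (Ax)^T y = x^T (A^*) y, i.e. x^T A^T y = x^T (A^*) y. Since this holds for all x, y, we must have A^* = A^T. Therefore
A^* =
[[-1, -3, 1],
 [-1, -1, 0]].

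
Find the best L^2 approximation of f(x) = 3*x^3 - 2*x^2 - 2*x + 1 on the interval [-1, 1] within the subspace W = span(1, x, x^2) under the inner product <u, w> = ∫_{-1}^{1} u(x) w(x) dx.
g(x) = -2*x^2 - x/5 + 1

The best approximation g ∈ W is the orthogonal projection of f onto W. Writing g = a_0 + a_1 x + a_2 x^2, the coefficients solve the normal equations G · a = b where
  G_{ij} = <φ_i, φ_j> and b_i = <f, φ_i>, with φ_0 = 1, φ_1 = x, φ_2 = x^2.
G =
  [2, 0, 2/3]
  [0, 2/3, 0]
  [2/3, 0, 2/5],
b = (2/3, -2/15, -2/15).
Solving gives a_0 = 1, a_1 = -1/5, a_2 = -2, so
  g(x) = -2*x^2 - x/5 + 1.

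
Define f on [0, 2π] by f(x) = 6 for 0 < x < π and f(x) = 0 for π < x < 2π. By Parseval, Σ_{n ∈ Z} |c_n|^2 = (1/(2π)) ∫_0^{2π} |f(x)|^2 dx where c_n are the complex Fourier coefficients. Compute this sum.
Σ |c_n|^2 = 18

Parseval equates the L^2 energy of f (normalised by 1/(2π)) with the ℓ^2 sum of its Fourier coefficients: (1/(2π)) ∫_0^{2π} |f|^2 = Σ |c_n|^2.
Compute the left side: (1/(2π)) [∫_0^π 6^2 dx + ∫_π^{2π} 0^2 dx] = (1/(2π)) · (36π + 0π) = (36 + 0)/2 = 18.
So Σ_{n ∈ Z} |c_n|^2 = 18.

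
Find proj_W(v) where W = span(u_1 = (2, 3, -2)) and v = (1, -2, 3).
proj_W(v) = (-20/17, -30/17, 20/17)

Set up U = [u_1 | ... | u_1] ∈ R^(3×1). The projector onto W = col(U) is P = U (U^T U)^(-1) U^T.
Compute U^T U =
  [17],
and U^T v = (-10).
Solve U^T U · c = U^T v for the coefficients: c = (-10/17). The projection is proj_W(v) = U c.
Check: (v - proj_W(v)) · u_1 = 0  (should be 0).
Result: proj_W(v) = (-20/17, -30/17, 20/17).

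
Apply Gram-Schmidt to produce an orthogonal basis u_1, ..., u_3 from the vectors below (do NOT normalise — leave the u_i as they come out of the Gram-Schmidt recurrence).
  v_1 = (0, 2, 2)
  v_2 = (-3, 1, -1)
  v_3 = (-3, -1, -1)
Orthogonal basis:
  u_1 = (0, 2, 2)
  u_2 = (-3, 1, -1)
  u_3 = (-6/11, -9/11, 9/11)

Apply the Gram-Schmidt recurrence
  u_1 = v_1
  u_i = v_i − Σ_{j<i} ((v_i · u_j) / (u_j · u_j)) · u_j.

Step by step this gives:
  u_1 = (0, 2, 2)
  u_2 = (-3, 1, -1)
  u_3 = (-6/11, -9/11, 9/11)

Orthogonality check:
  u_2 · u_1 = 0 (should be 0)
  u_3 · u_1 = 0 (should be 0)
  u_3 · u_2 = 0 (should be 0)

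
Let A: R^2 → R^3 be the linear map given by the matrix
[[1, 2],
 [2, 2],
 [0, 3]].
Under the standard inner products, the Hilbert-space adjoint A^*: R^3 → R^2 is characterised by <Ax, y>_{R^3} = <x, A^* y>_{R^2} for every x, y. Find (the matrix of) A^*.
A^* = A^T =
[[1, 2, 0],
 [2, 2, 3]]

For real matrices with standard dot products, the defining identity <Ax, y> = <x, A^* y> gives (Ax)^T y = x^T (A^*) y, i.e. x^T A^T y = x^T (A^*) y. Since this holds for all x, y, we must have A^* = A^T. Therefore
A^* =
[[1, 2, 0],
 [2, 2, 3]].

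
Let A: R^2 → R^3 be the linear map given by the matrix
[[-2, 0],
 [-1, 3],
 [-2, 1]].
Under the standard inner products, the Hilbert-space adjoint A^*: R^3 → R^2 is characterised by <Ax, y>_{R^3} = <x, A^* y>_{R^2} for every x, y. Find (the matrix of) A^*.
A^* = A^T =
[[-2, -1, -2],
 [0, 3, 1]]

For real matrices with standard dot products, the defining identity <Ax, y> = <x, A^* y> gives (Ax)^T y = x^T (A^*) y, i.e. x^T A^T y = x^T (A^*) y. Since this holds for all x, y, we must have A^* = A^T. Therefore
A^* =
[[-2, -1, -2],
 [0, 3, 1]].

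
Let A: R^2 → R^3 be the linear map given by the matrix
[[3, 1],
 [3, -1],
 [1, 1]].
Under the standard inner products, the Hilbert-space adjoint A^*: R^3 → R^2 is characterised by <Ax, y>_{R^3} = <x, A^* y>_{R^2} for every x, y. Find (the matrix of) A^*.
A^* = A^T =
[[3, 3, 1],
 [1, -1, 1]]

For real matrices with standard dot products, the defining identity <Ax, y> = <x, A^* y> gives (Ax)^T y = x^T (A^*) y, i.e. x^T A^T y = x^T (A^*) y. Since this holds for all x, y, we must have A^* = A^T. Therefore
A^* =
[[3, 3, 1],
 [1, -1, 1]].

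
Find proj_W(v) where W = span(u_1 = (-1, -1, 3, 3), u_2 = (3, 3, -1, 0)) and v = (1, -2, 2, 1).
proj_W(v) = (-175/299, -175/299, 445/299, 435/299)

Set up U = [u_1 | ... | u_2] ∈ R^(4×2). The projector onto W = col(U) is P = U (U^T U)^(-1) U^T.
Compute U^T U =
  [20, -9]
  [-9, 19],
and U^T v = (10, -5).
Solve U^T U · c = U^T v for the coefficients: c = (145/299, -10/299). The projection is proj_W(v) = U c.
Check: (v - proj_W(v)) · u_1 = 0  (should be 0).
Check: (v - proj_W(v)) · u_2 = 0  (should be 0).
Result: proj_W(v) = (-175/299, -175/299, 445/299, 435/299).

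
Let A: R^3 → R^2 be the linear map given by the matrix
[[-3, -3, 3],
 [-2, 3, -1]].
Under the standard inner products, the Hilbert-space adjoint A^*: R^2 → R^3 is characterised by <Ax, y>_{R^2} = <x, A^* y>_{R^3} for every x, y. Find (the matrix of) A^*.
A^* = A^T =
[[-3, -2],
 [-3, 3],
 [3, -1]]

For real matrices with standard dot products, the defining identity <Ax, y> = <x, A^* y> gives (Ax)^T y = x^T (A^*) y, i.e. x^T A^T y = x^T (A^*) y. Since this holds for all x, y, we must have A^* = A^T. Therefore
A^* =
[[-3, -2],
 [-3, 3],
 [3, -1]].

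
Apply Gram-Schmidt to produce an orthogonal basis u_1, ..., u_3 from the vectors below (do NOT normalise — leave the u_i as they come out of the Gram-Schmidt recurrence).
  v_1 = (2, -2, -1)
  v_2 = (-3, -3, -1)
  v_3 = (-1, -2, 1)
Orthogonal basis:
  u_1 = (2, -2, -1)
  u_2 = (-29/9, -25/9, -8/9)
  u_3 = (21/170, -21/34, 126/85)

Apply the Gram-Schmidt recurrence
  u_1 = v_1
  u_i = v_i − Σ_{j<i} ((v_i · u_j) / (u_j · u_j)) · u_j.

Step by step this gives:
  u_1 = (2, -2, -1)
  u_2 = (-29/9, -25/9, -8/9)
  u_3 = (21/170, -21/34, 126/85)

Orthogonality check:
  u_2 · u_1 = 0 (should be 0)
  u_3 · u_1 = 0 (should be 0)
  u_3 · u_2 = 0 (should be 0)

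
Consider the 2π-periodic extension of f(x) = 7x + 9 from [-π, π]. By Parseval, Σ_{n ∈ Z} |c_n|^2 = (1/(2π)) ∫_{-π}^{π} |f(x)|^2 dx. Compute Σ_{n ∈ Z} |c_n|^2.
Σ |c_n|^2 = 49π^2/3 + 81

Expand and integrate term by term over [-π, π]:
  ∫ (7x)^2 dx = 49·(2π^3/3); ∫ 2·7·(9)·x dx = 0 (odd integrand); ∫ 9^2 dx = 81·2π.
So (1/(2π)) ∫_{-π}^{π} (7x + 9)^2 dx = 49π^2/3 + 81 = 49π^2/3 + 81.
Parseval ⇒ Σ |c_n|^2 = 49π^2/3 + 81.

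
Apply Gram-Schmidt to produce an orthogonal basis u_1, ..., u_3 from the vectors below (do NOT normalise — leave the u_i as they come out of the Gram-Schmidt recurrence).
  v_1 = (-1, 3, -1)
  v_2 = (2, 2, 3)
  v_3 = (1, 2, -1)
Orthogonal basis:
  u_1 = (-1, 3, -1)
  u_2 = (23/11, 19/11, 34/11)
  u_3 = (77/62, 7/62, -28/31)

Apply the Gram-Schmidt recurrence
  u_1 = v_1
  u_i = v_i − Σ_{j<i} ((v_i · u_j) / (u_j · u_j)) · u_j.

Step by step this gives:
  u_1 = (-1, 3, -1)
  u_2 = (23/11, 19/11, 34/11)
  u_3 = (77/62, 7/62, -28/31)

Orthogonality check:
  u_2 · u_1 = 0 (should be 0)
  u_3 · u_1 = 0 (should be 0)
  u_3 · u_2 = 0 (should be 0)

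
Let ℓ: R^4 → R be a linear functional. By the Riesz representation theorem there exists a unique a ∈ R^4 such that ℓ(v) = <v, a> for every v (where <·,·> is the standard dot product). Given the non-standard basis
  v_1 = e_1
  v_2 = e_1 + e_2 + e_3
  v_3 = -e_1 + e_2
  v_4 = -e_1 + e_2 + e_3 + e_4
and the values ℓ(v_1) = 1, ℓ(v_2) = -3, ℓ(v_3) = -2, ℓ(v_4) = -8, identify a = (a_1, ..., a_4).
a = (1, -1, -3, -3)

Write a = (a_1, ..., a_4) in the standard basis. For each basis vector v_i, ℓ(v_i) = <v_i, a> is a linear equation in the a_j's. Collect the n equations into a matrix system V a = ℓ, where row i of V is v_i (expressed in the standard basis). Since V is invertible (lower-triangular with 1s on the diagonal, up to permutation), solve by back-substitution:
  V =
[[1, 0, 0, 0],
 [1, 1, 1, 0],
 [-1, 1, 0, 0],
 [-1, 1, 1, 1]]
  V a = (1, -3, -2, -8)
Solving gives a = (1, -1, -3, -3).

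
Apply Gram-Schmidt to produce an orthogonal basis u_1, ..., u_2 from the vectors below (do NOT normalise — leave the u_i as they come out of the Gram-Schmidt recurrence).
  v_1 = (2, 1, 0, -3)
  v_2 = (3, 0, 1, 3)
Orthogonal basis:
  u_1 = (2, 1, 0, -3)
  u_2 = (24/7, 3/14, 1, 33/14)

Apply the Gram-Schmidt recurrence
  u_1 = v_1
  u_i = v_i − Σ_{j<i} ((v_i · u_j) / (u_j · u_j)) · u_j.

Step by step this gives:
  u_1 = (2, 1, 0, -3)
  u_2 = (24/7, 3/14, 1, 33/14)

Orthogonality check:
  u_2 · u_1 = 0 (should be 0)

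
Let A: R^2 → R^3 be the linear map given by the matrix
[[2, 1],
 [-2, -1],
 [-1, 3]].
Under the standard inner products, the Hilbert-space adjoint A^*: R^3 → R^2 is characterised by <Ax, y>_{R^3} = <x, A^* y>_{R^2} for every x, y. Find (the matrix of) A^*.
A^* = A^T =
[[2, -2, -1],
 [1, -1, 3]]

For real matrices with standard dot products, the defining identity <Ax, y> = <x, A^* y> gives (Ax)^T y = x^T (A^*) y, i.e. x^T A^T y = x^T (A^*) y. Since this holds for all x, y, we must have A^* = A^T. Therefore
A^* =
[[2, -2, -1],
 [1, -1, 3]].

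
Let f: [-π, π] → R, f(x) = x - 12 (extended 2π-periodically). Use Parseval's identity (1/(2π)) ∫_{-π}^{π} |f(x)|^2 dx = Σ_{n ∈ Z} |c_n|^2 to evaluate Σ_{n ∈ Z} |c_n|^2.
Σ |c_n|^2 = π^2/3 + 144

Expand and integrate term by term over [-π, π]:
  ∫ (x)^2 dx = 1·(2π^3/3); ∫ 2·1·(-12)·x dx = 0 (odd integrand); ∫ (-12)^2 dx = 144·2π.
So (1/(2π)) ∫_{-π}^{π} (x - 12)^2 dx = 1π^2/3 + 144 = π^2/3 + 144.
Parseval ⇒ Σ |c_n|^2 = π^2/3 + 144.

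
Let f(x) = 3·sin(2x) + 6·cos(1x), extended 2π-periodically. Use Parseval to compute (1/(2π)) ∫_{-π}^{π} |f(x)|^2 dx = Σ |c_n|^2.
Σ |c_n|^2 = 45/2

Expand |f|^2 and use orthogonality of {sin(nx), cos(mx)} on [-π, π]:
  ∫_{-π}^{π} sin(nx)^2 dx = π, ∫ cos(mx)^2 dx = π, and cross terms integrate to 0.
So ∫_{-π}^{π} f(x)^2 dx = 3^2 · π + 6^2 · π = (9 + 36)π.
Divide by 2π: (9 + 36)/2 = 45/2.
By Parseval, this equals Σ |c_n|^2.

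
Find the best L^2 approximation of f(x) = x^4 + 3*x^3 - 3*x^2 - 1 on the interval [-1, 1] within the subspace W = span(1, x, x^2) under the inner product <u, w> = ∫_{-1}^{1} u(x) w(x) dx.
g(x) = -15*x^2/7 + 9*x/5 - 38/35

The best approximation g ∈ W is the orthogonal projection of f onto W. Writing g = a_0 + a_1 x + a_2 x^2, the coefficients solve the normal equations G · a = b where
  G_{ij} = <φ_i, φ_j> and b_i = <f, φ_i>, with φ_0 = 1, φ_1 = x, φ_2 = x^2.
G =
  [2, 0, 2/3]
  [0, 2/3, 0]
  [2/3, 0, 2/5],
b = (-18/5, 6/5, -166/105).
Solving gives a_0 = -38/35, a_1 = 9/5, a_2 = -15/7, so
  g(x) = -15*x^2/7 + 9*x/5 - 38/35.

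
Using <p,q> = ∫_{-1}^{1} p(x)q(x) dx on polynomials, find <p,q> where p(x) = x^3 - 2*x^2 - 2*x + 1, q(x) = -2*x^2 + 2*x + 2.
<p,q> = -4/15

Expand the product: p(x)·q(x) = -2*x^5 + 6*x^4 + 2*x^3 - 10*x^2 - 2*x + 2.
∫_{-1}^{1} of each monomial x^k gives [2/(k+1) if k even, 0 if k odd]. Integrating term-by-term (or equivalently evaluating the antiderivative F(x) = -x^6/3 + 6*x^5/5 + x^4/2 - 10*x^3/3 - x^2 + 2*x at the endpoints):
  F(1) − F(−1) = -29/30 − (-7/10) = -4/15.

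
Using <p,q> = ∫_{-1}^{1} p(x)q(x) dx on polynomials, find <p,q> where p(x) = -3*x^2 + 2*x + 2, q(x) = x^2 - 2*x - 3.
<p,q> = -128/15

Expand the product: p(x)·q(x) = -3*x^4 + 8*x^3 + 7*x^2 - 10*x - 6.
∫_{-1}^{1} of each monomial x^k gives [2/(k+1) if k even, 0 if k odd]. Integrating term-by-term (or equivalently evaluating the antiderivative F(x) = -3*x^5/5 + 2*x^4 + 7*x^3/3 - 5*x^2 - 6*x at the endpoints):
  F(1) − F(−1) = -109/15 − (19/15) = -128/15.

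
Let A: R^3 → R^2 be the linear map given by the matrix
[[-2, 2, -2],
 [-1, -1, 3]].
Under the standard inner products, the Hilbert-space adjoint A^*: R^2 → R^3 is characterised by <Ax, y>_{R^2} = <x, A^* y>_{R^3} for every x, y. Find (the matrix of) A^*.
A^* = A^T =
[[-2, -1],
 [2, -1],
 [-2, 3]]

For real matrices with standard dot products, the defining identity <Ax, y> = <x, A^* y> gives (Ax)^T y = x^T (A^*) y, i.e. x^T A^T y = x^T (A^*) y. Since this holds for all x, y, we must have A^* = A^T. Therefore
A^* =
[[-2, -1],
 [2, -1],
 [-2, 3]].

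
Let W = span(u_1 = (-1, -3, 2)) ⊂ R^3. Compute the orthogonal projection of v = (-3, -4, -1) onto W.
proj_W(v) = (-13/14, -39/14, 13/7)

Set up U = [u_1 | ... | u_1] ∈ R^(3×1). The projector onto W = col(U) is P = U (U^T U)^(-1) U^T.
Compute U^T U =
  [14],
and U^T v = (13).
Solve U^T U · c = U^T v for the coefficients: c = (13/14). The projection is proj_W(v) = U c.
Check: (v - proj_W(v)) · u_1 = 0  (should be 0).
Result: proj_W(v) = (-13/14, -39/14, 13/7).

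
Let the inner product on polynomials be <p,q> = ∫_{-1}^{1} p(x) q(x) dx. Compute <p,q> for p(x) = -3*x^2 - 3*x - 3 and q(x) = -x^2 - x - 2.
<p,q> = 106/5

Expand the product: p(x)·q(x) = 3*x^4 + 6*x^3 + 12*x^2 + 9*x + 6.
∫_{-1}^{1} of each monomial x^k gives [2/(k+1) if k even, 0 if k odd]. Integrating term-by-term (or equivalently evaluating the antiderivative F(x) = 3*x^5/5 + 3*x^4/2 + 4*x^3 + 9*x^2/2 + 6*x at the endpoints):
  F(1) − F(−1) = 83/5 − (-23/5) = 106/5.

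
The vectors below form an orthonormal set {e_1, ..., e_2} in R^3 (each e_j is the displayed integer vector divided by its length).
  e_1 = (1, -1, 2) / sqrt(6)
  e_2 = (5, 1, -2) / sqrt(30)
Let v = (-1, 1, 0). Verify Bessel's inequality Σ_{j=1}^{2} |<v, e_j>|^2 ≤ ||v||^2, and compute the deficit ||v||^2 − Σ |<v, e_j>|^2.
Σ |<v, e_j>|^2 = 6/5; ||v||^2 = 2; deficit = 4/5

Write each e_j = u_j / sqrt(<u_j, u_j>) where u_j is the displayed integer vector. Then <v, e_j> = <v, u_j> / sqrt(<u_j, u_j>), so |<v, e_j>|^2 = <v, u_j>^2 / <u_j, u_j>.
Coefficients: <v, e_1> = -2/sqrt(6), <v, e_2> = -4/sqrt(30).
Square and sum: Σ |<v, e_j>|^2 = 6/5.
Compute ||v||^2 = v·v = 2.
Deficit = 2 − 6/5 = 4/5 ≥ 0, confirming Bessel's inequality. (The deficit equals ||v − Σ <v,e_j> e_j||^2, the squared distance from v to span{e_j}.)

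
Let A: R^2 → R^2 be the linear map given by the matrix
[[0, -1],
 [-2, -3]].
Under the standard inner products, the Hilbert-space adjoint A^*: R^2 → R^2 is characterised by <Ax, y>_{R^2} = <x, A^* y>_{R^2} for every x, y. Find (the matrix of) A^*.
A^* = A^T =
[[0, -2],
 [-1, -3]]

For real matrices with standard dot products, the defining identity <Ax, y> = <x, A^* y> gives (Ax)^T y = x^T (A^*) y, i.e. x^T A^T y = x^T (A^*) y. Since this holds for all x, y, we must have A^* = A^T. Therefore
A^* =
[[0, -2],
 [-1, -3]].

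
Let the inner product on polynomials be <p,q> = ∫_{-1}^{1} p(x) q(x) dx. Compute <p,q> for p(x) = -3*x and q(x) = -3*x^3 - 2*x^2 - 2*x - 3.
<p,q> = 38/5

Expand the product: p(x)·q(x) = 9*x^4 + 6*x^3 + 6*x^2 + 9*x.
∫_{-1}^{1} of each monomial x^k gives [2/(k+1) if k even, 0 if k odd]. Integrating term-by-term (or equivalently evaluating the antiderivative F(x) = 9*x^5/5 + 3*x^4/2 + 2*x^3 + 9*x^2/2 at the endpoints):
  F(1) − F(−1) = 49/5 − (11/5) = 38/5.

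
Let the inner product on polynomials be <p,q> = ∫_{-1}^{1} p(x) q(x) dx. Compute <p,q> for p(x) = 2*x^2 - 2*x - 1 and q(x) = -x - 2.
<p,q> = 8/3

Expand the product: p(x)·q(x) = -2*x^3 - 2*x^2 + 5*x + 2.
∫_{-1}^{1} of each monomial x^k gives [2/(k+1) if k even, 0 if k odd]. Integrating term-by-term (or equivalently evaluating the antiderivative F(x) = -x^4/2 - 2*x^3/3 + 5*x^2/2 + 2*x at the endpoints):
  F(1) − F(−1) = 10/3 − (2/3) = 8/3.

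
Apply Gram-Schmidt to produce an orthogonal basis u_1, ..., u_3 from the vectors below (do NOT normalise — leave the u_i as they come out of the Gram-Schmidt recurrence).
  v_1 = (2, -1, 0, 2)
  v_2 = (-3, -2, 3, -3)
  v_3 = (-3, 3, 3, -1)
Orthogonal basis:
  u_1 = (2, -1, 0, 2)
  u_2 = (-7/9, -28/9, 3, -7/9)
  u_3 = (-80/179, 396/179, 462/179, 278/179)

Apply the Gram-Schmidt recurrence
  u_1 = v_1
  u_i = v_i − Σ_{j<i} ((v_i · u_j) / (u_j · u_j)) · u_j.

Step by step this gives:
  u_1 = (2, -1, 0, 2)
  u_2 = (-7/9, -28/9, 3, -7/9)
  u_3 = (-80/179, 396/179, 462/179, 278/179)

Orthogonality check:
  u_2 · u_1 = 0 (should be 0)
  u_3 · u_1 = 0 (should be 0)
  u_3 · u_2 = 0 (should be 0)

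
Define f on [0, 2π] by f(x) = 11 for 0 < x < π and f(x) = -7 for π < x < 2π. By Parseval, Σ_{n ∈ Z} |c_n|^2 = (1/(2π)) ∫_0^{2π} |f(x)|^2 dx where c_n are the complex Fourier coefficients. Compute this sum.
Σ |c_n|^2 = 85

Parseval equates the L^2 energy of f (normalised by 1/(2π)) with the ℓ^2 sum of its Fourier coefficients: (1/(2π)) ∫_0^{2π} |f|^2 = Σ |c_n|^2.
Compute the left side: (1/(2π)) [∫_0^π 11^2 dx + ∫_π^{2π} (-7)^2 dx] = (1/(2π)) · (121π + 49π) = (121 + 49)/2 = 85.
So Σ_{n ∈ Z} |c_n|^2 = 85.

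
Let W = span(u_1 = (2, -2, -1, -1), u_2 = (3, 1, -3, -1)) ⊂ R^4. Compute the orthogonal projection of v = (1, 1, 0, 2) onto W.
proj_W(v) = (-1/34, 37/34, -13/34, 5/34)

Set up U = [u_1 | ... | u_2] ∈ R^(4×2). The projector onto W = col(U) is P = U (U^T U)^(-1) U^T.
Compute U^T U =
  [10, 8]
  [8, 20],
and U^T v = (-2, 2).
Solve U^T U · c = U^T v for the coefficients: c = (-7/17, 9/34). The projection is proj_W(v) = U c.
Check: (v - proj_W(v)) · u_1 = 0  (should be 0).
Check: (v - proj_W(v)) · u_2 = 0  (should be 0).
Result: proj_W(v) = (-1/34, 37/34, -13/34, 5/34).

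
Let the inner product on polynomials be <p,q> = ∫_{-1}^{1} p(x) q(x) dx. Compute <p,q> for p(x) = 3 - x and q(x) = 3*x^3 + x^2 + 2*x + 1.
<p,q> = 82/15

Expand the product: p(x)·q(x) = -3*x^4 + 8*x^3 + x^2 + 5*x + 3.
∫_{-1}^{1} of each monomial x^k gives [2/(k+1) if k even, 0 if k odd]. Integrating term-by-term (or equivalently evaluating the antiderivative F(x) = -3*x^5/5 + 2*x^4 + x^3/3 + 5*x^2/2 + 3*x at the endpoints):
  F(1) − F(−1) = 217/30 − (53/30) = 82/15.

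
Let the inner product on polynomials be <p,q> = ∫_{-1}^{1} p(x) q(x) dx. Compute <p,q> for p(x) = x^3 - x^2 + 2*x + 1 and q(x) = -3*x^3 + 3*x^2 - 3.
<p,q> = -226/35

Expand the product: p(x)·q(x) = -3*x^6 + 6*x^5 - 9*x^4 + 6*x^2 - 6*x - 3.
∫_{-1}^{1} of each monomial x^k gives [2/(k+1) if k even, 0 if k odd]. Integrating term-by-term (or equivalently evaluating the antiderivative F(x) = -3*x^7/7 + x^6 - 9*x^5/5 + 2*x^3 - 3*x^2 - 3*x at the endpoints):
  F(1) − F(−1) = -183/35 − (43/35) = -226/35.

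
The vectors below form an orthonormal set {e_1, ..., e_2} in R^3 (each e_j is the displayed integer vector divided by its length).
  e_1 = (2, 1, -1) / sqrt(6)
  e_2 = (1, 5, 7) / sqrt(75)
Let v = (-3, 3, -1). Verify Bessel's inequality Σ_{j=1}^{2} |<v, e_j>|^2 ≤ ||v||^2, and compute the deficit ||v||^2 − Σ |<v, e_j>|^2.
Σ |<v, e_j>|^2 = 1; ||v||^2 = 19; deficit = 18

Write each e_j = u_j / sqrt(<u_j, u_j>) where u_j is the displayed integer vector. Then <v, e_j> = <v, u_j> / sqrt(<u_j, u_j>), so |<v, e_j>|^2 = <v, u_j>^2 / <u_j, u_j>.
Coefficients: <v, e_1> = -2/sqrt(6), <v, e_2> = 5/sqrt(75).
Square and sum: Σ |<v, e_j>|^2 = 1.
Compute ||v||^2 = v·v = 19.
Deficit = 19 − 1 = 18 ≥ 0, confirming Bessel's inequality. (The deficit equals ||v − Σ <v,e_j> e_j||^2, the squared distance from v to span{e_j}.)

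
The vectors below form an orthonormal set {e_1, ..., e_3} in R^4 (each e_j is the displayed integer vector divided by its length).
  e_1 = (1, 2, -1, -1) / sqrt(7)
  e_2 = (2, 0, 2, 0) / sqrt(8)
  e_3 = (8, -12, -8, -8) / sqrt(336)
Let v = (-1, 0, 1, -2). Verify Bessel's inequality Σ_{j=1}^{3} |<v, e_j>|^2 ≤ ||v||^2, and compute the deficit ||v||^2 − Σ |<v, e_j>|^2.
Σ |<v, e_j>|^2 = 0; ||v||^2 = 6; deficit = 6

Write each e_j = u_j / sqrt(<u_j, u_j>) where u_j is the displayed integer vector. Then <v, e_j> = <v, u_j> / sqrt(<u_j, u_j>), so |<v, e_j>|^2 = <v, u_j>^2 / <u_j, u_j>.
Coefficients: <v, e_1> = 0/sqrt(7), <v, e_2> = 0/sqrt(8), <v, e_3> = 0/sqrt(336).
Square and sum: Σ |<v, e_j>|^2 = 0.
Compute ||v||^2 = v·v = 6.
Deficit = 6 − 0 = 6 ≥ 0, confirming Bessel's inequality. (The deficit equals ||v − Σ <v,e_j> e_j||^2, the squared distance from v to span{e_j}.)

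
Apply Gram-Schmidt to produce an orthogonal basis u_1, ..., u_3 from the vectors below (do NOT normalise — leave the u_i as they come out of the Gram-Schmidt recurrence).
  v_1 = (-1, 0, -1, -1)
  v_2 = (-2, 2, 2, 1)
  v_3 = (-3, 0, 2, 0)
Orthogonal basis:
  u_1 = (-1, 0, -1, -1)
  u_2 = (-7/3, 2, 5/3, 2/3)
  u_3 = (-29/38, -31/19, 37/38, -4/19)

Apply the Gram-Schmidt recurrence
  u_1 = v_1
  u_i = v_i − Σ_{j<i} ((v_i · u_j) / (u_j · u_j)) · u_j.

Step by step this gives:
  u_1 = (-1, 0, -1, -1)
  u_2 = (-7/3, 2, 5/3, 2/3)
  u_3 = (-29/38, -31/19, 37/38, -4/19)

Orthogonality check:
  u_2 · u_1 = 0 (should be 0)
  u_3 · u_1 = 0 (should be 0)
  u_3 · u_2 = 0 (should be 0)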